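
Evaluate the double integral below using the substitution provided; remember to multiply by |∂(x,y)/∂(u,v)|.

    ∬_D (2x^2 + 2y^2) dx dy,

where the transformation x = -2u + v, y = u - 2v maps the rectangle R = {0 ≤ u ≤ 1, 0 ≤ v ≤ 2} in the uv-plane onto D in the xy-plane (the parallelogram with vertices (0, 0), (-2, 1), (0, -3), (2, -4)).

Compute the Jacobian determinant of (x, y) with respect to (u, v):

    ∂(x,y)/∂(u,v) = | -2  1 | = (-2)(-2) - (1)(1) = 3.
                   | 1  -2 |

Its absolute value is |J| = 3 (the area scaling factor).

Substituting x = -2u + v, y = u - 2v into the integrand,

    2x^2 + 2y^2 → 10u^2 - 16u v + 10v^2,

so the integral becomes

    ∬_R (10u^2 - 16u v + 10v^2) · |J| du dv = ∫_0^1 ∫_0^2 (30u^2 - 48u v + 30v^2) dv du.

Inner (v): 60u^2 - 96u + 80.
Outer (u): 52.

Therefore ∬_D (2x^2 + 2y^2) dx dy = 52.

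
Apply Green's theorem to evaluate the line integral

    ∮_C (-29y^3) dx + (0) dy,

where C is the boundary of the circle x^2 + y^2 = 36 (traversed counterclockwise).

Green's theorem converts the closed line integral into a double integral over the enclosed region D:

    ∮_C P dx + Q dy = ∬_D (∂Q/∂x - ∂P/∂y) dA.

Here P = -29y^3, Q = 0, so

    ∂Q/∂x = 0,    ∂P/∂y = -87y^2,
    ∂Q/∂x - ∂P/∂y = 87y^2.

D is the region x^2 + y^2 ≤ 36. Evaluating the double integral:

In polar coordinates (x = r cos θ, y = r sin θ, dA = r dr dθ) the integrand becomes 87r^2sin(θ)^2, so

    ∬_D (87y^2) dA = ∫_0^{2π} ∫_0^{6} (87r^2sin(θ)^2) · r dr dθ.

Inner (r from 0 to 6): 28188sin(θ)^2.
Outer (θ from 0 to 2π): 28188π.

Therefore ∮_C P dx + Q dy = 28188π.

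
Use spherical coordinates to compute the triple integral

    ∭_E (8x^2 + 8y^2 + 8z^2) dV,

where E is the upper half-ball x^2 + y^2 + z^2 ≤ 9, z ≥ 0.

In spherical coordinates, x = ρ sin(φ) cos(θ), y = ρ sin(φ) sin(θ), z = ρ cos(φ), and dV = ρ^2 sin(φ) dρ dφ dθ.

The integrand becomes 8ρ^2, so

    ∭_E (8x^2 + 8y^2 + 8z^2) dV = ∫_{0}^{2π} ∫_{0}^{π/2} ∫_{0}^{3} (8ρ^2) · ρ^2 sin(φ) dρ dφ dθ.

Inner (ρ): 1944sin(φ)/5.
Middle (φ): 1944/5.
Outer (θ): 3888π/5.

Therefore the triple integral equals 3888π/5.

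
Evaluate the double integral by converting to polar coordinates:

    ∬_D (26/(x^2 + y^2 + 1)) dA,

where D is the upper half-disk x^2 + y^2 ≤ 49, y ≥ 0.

The region D is 0 ≤ r ≤ 7, 0 ≤ θ ≤ π in polar coordinates, where x = r cos(θ), y = r sin(θ), and dA = r dr dθ.

Under the substitution, the integrand becomes 26/(r^2 + 1), so

    ∬_D (26/(x^2 + y^2 + 1)) dA = ∫_{0}^{π} ∫_{0}^{7} (26/(r^2 + 1)) · r dr dθ.

Inner integral (in r): ∫_{0}^{7} (26/(r^2 + 1)) · r dr = log(12207031250000000000000).

Outer integral (in θ): ∫_{0}^{π} (log(12207031250000000000000)) dθ = log(12207031250000000000000^π).

Therefore ∬_D (26/(x^2 + y^2 + 1)) dA = log(12207031250000000000000^π).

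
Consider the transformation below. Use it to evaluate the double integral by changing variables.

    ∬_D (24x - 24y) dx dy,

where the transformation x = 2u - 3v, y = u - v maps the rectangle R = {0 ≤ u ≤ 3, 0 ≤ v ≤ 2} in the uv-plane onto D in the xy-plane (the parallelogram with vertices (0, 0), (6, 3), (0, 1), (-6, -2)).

Compute the Jacobian determinant of (x, y) with respect to (u, v):

    ∂(x,y)/∂(u,v) = | 2  -3 | = (2)(-1) - (-3)(1) = 1.
                   | 1  -1 |

Its absolute value is |J| = 1 (the area scaling factor).

Substituting x = 2u - 3v, y = u - v into the integrand,

    24x - 24y → 24u - 48v,

so the integral becomes

    ∬_R (24u - 48v) · |J| du dv = ∫_0^3 ∫_0^2 (24u - 48v) dv du.

Inner (v): 48u - 96.
Outer (u): -72.

Therefore ∬_D (24x - 24y) dx dy = -72.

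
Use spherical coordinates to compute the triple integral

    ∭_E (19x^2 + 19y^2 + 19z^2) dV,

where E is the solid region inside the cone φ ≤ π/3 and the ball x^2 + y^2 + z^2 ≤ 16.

In spherical coordinates, x = ρ sin(φ) cos(θ), y = ρ sin(φ) sin(θ), z = ρ cos(φ), and dV = ρ^2 sin(φ) dρ dφ dθ.

The integrand becomes 19ρ^2, so

    ∭_E (19x^2 + 19y^2 + 19z^2) dV = ∫_{0}^{2π} ∫_{0}^{π/3} ∫_{0}^{4} (19ρ^2) · ρ^2 sin(φ) dρ dφ dθ.

Inner (ρ): 19456sin(φ)/5.
Middle (φ): 9728/5.
Outer (θ): 19456π/5.

Therefore the triple integral equals 19456π/5.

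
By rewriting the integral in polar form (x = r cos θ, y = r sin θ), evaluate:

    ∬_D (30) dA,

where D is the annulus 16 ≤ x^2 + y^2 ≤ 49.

The region D is 4 ≤ r ≤ 7, 0 ≤ θ ≤ 2π in polar coordinates, where x = r cos(θ), y = r sin(θ), and dA = r dr dθ.

Under the substitution, the integrand becomes 30, so

    ∬_D (30) dA = ∫_{0}^{2π} ∫_{4}^{7} (30) · r dr dθ.

Inner integral (in r): ∫_{4}^{7} (30) · r dr = 495.

Outer integral (in θ): ∫_{0}^{2π} (495) dθ = 990π.

Therefore ∬_D (30) dA = 990π.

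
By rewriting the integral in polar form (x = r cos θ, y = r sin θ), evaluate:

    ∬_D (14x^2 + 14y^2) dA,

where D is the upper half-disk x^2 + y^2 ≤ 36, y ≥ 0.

The region D is 0 ≤ r ≤ 6, 0 ≤ θ ≤ π in polar coordinates, where x = r cos(θ), y = r sin(θ), and dA = r dr dθ.

Under the substitution, the integrand becomes 14r^2, so

    ∬_D (14x^2 + 14y^2) dA = ∫_{0}^{π} ∫_{0}^{6} (14r^2) · r dr dθ.

Inner integral (in r): ∫_{0}^{6} (14r^2) · r dr = 4536.

Outer integral (in θ): ∫_{0}^{π} (4536) dθ = 4536π.

Therefore ∬_D (14x^2 + 14y^2) dA = 4536π.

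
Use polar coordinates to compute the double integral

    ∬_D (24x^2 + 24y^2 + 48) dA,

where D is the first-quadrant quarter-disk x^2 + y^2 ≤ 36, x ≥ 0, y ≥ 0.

The region D is 0 ≤ r ≤ 6, 0 ≤ θ ≤ π/2 in polar coordinates, where x = r cos(θ), y = r sin(θ), and dA = r dr dθ.

Under the substitution, the integrand becomes 24r^2 + 48, so

    ∬_D (24x^2 + 24y^2 + 48) dA = ∫_{0}^{π/2} ∫_{0}^{6} (24r^2 + 48) · r dr dθ.

Inner integral (in r): ∫_{0}^{6} (24r^2 + 48) · r dr = 8640.

Outer integral (in θ): ∫_{0}^{π/2} (8640) dθ = 4320π.

Therefore ∬_D (24x^2 + 24y^2 + 48) dA = 4320π.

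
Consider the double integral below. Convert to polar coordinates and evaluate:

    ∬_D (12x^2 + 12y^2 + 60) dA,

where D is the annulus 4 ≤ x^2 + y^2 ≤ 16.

The region D is 2 ≤ r ≤ 4, 0 ≤ θ ≤ 2π in polar coordinates, where x = r cos(θ), y = r sin(θ), and dA = r dr dθ.

Under the substitution, the integrand becomes 12r^2 + 60, so

    ∬_D (12x^2 + 12y^2 + 60) dA = ∫_{0}^{2π} ∫_{2}^{4} (12r^2 + 60) · r dr dθ.

Inner integral (in r): ∫_{2}^{4} (12r^2 + 60) · r dr = 1080.

Outer integral (in θ): ∫_{0}^{2π} (1080) dθ = 2160π.

Therefore ∬_D (12x^2 + 12y^2 + 60) dA = 2160π.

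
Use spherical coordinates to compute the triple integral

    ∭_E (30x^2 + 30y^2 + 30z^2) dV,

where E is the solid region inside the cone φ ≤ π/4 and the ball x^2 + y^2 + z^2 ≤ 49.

In spherical coordinates, x = ρ sin(φ) cos(θ), y = ρ sin(φ) sin(θ), z = ρ cos(φ), and dV = ρ^2 sin(φ) dρ dφ dθ.

The integrand becomes 30ρ^2, so

    ∭_E (30x^2 + 30y^2 + 30z^2) dV = ∫_{0}^{2π} ∫_{0}^{π/4} ∫_{0}^{7} (30ρ^2) · ρ^2 sin(φ) dρ dφ dθ.

Inner (ρ): 100842sin(φ).
Middle (φ): 100842 - 50421sqrt(2).
Outer (θ): 100842π (2 - sqrt(2)).

Therefore the triple integral equals 100842π (2 - sqrt(2)).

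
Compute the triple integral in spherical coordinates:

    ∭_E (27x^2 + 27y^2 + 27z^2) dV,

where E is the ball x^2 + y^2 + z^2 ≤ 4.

In spherical coordinates, x = ρ sin(φ) cos(θ), y = ρ sin(φ) sin(θ), z = ρ cos(φ), and dV = ρ^2 sin(φ) dρ dφ dθ.

The integrand becomes 27ρ^2, so

    ∭_E (27x^2 + 27y^2 + 27z^2) dV = ∫_{0}^{2π} ∫_{0}^{π} ∫_{0}^{2} (27ρ^2) · ρ^2 sin(φ) dρ dφ dθ.

Inner (ρ): 864sin(φ)/5.
Middle (φ): 1728/5.
Outer (θ): 3456π/5.

Therefore the triple integral equals 3456π/5.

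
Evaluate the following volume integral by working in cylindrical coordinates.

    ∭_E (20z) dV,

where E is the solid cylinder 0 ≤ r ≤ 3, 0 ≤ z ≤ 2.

In cylindrical coordinates, x = r cos(θ), y = r sin(θ), z = z, and dV = r dr dθ dz.

The integrand becomes 20z, so

    ∭_E (20z) dV = ∫_{0}^{2π} ∫_{0}^{3} ∫_{0}^{2} (20z) · r dz dr dθ.

Inner (z): 40r.
Middle (r from 0 to 3): 180.
Outer (θ): 360π.

Therefore the triple integral equals 360π.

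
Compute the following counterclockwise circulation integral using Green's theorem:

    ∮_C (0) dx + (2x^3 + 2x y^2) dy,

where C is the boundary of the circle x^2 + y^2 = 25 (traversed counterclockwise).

Green's theorem converts the closed line integral into a double integral over the enclosed region D:

    ∮_C P dx + Q dy = ∬_D (∂Q/∂x - ∂P/∂y) dA.

Here P = 0, Q = 2x^3 + 2x y^2, so

    ∂Q/∂x = 6x^2 + 2y^2,    ∂P/∂y = 0,
    ∂Q/∂x - ∂P/∂y = 6x^2 + 2y^2.

D is the region x^2 + y^2 ≤ 25. Evaluating the double integral:

In polar coordinates (x = r cos θ, y = r sin θ, dA = r dr dθ) the integrand becomes 2r^2(cos(2θ) + 2), so

    ∬_D (6x^2 + 2y^2) dA = ∫_0^{2π} ∫_0^{5} (2r^2(cos(2θ) + 2)) · r dr dθ.

Inner (r from 0 to 5): 1875/2 - 625sin(θ)^2.
Outer (θ from 0 to 2π): 1250π.

Therefore ∮_C P dx + Q dy = 1250π.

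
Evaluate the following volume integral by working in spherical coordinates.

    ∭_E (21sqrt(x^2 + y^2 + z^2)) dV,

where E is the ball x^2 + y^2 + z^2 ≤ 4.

In spherical coordinates, x = ρ sin(φ) cos(θ), y = ρ sin(φ) sin(θ), z = ρ cos(φ), and dV = ρ^2 sin(φ) dρ dφ dθ.

The integrand becomes 21ρ, so

    ∭_E (21sqrt(x^2 + y^2 + z^2)) dV = ∫_{0}^{2π} ∫_{0}^{π} ∫_{0}^{2} (21ρ) · ρ^2 sin(φ) dρ dφ dθ.

Inner (ρ): 84sin(φ).
Middle (φ): 168.
Outer (θ): 336π.

Therefore the triple integral equals 336π.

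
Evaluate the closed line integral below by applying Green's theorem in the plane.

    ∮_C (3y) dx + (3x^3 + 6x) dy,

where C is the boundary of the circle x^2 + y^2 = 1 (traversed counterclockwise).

Green's theorem converts the closed line integral into a double integral over the enclosed region D:

    ∮_C P dx + Q dy = ∬_D (∂Q/∂x - ∂P/∂y) dA.

Here P = 3y, Q = 3x^3 + 6x, so

    ∂Q/∂x = 9x^2 + 6,    ∂P/∂y = 3,
    ∂Q/∂x - ∂P/∂y = 9x^2 + 3.

D is the region x^2 + y^2 ≤ 1. Evaluating the double integral:

In polar coordinates (x = r cos θ, y = r sin θ, dA = r dr dθ) the integrand becomes 9r^2cos(θ)^2 + 3, so

    ∬_D (9x^2 + 3) dA = ∫_0^{2π} ∫_0^{1} (9r^2cos(θ)^2 + 3) · r dr dθ.

Inner (r from 0 to 1): 9cos(θ)^2/4 + 3/2.
Outer (θ from 0 to 2π): 21π/4.

Therefore ∮_C P dx + Q dy = 21π/4.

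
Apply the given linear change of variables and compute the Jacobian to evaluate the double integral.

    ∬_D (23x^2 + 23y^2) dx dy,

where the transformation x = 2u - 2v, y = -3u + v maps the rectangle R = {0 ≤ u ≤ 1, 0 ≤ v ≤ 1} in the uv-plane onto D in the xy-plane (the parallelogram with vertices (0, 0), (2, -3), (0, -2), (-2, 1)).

Compute the Jacobian determinant of (x, y) with respect to (u, v):

    ∂(x,y)/∂(u,v) = | 2  -2 | = (2)(1) - (-2)(-3) = -4.
                   | -3  1 |

Its absolute value is |J| = 4 (the area scaling factor).

Substituting x = 2u - 2v, y = -3u + v into the integrand,

    23x^2 + 23y^2 → 299u^2 - 322u v + 115v^2,

so the integral becomes

    ∬_R (299u^2 - 322u v + 115v^2) · |J| du dv = ∫_0^1 ∫_0^1 (1196u^2 - 1288u v + 460v^2) dv du.

Inner (v): 1196u^2 - 644u + 460/3.
Outer (u): 230.

Therefore ∬_D (23x^2 + 23y^2) dx dy = 230.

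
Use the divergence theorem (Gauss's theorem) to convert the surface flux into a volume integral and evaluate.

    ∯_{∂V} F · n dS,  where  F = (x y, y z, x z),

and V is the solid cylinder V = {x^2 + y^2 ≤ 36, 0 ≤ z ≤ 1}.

By the divergence theorem,

    ∯_{∂V} F · n dS = ∭_V (∇ · F) dV.

Compute the divergence:
    ∇ · F = ∂F_x/∂x + ∂F_y/∂y + ∂F_z/∂z = y + z + x = x + y + z.

In cylindrical coordinates, x = r cos(θ), y = r sin(θ), z = z, dV = r dr dθ dz, with 0 ≤ r ≤ 6, 0 ≤ θ ≤ 2π, 0 ≤ z ≤ 1.

The integrand, after substitution and multiplying by the volume element, becomes (sqrt(2)r sin(θ + π/4) + z) · r, so

    ∭_V (∇·F) dV = ∫_0^{2π} ∫_0^{6} ∫_0^{1} (sqrt(2)r sin(θ + π/4) + z) · r dz dr dθ.

Inner (z from 0 to 1): r (sqrt(2)r sin(θ + π/4) + 1/2).
Middle (r from 0 to 6): 72sqrt(2)sin(θ + π/4) + 9.
Outer (θ from 0 to 2π): 18π.

Therefore ∯_{∂V} F · n dS = 18π.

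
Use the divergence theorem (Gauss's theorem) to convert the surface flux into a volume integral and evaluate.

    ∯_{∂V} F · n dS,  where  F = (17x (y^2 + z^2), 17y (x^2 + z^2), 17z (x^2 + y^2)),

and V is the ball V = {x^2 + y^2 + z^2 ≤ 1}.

By the divergence theorem,

    ∯_{∂V} F · n dS = ∭_V (∇ · F) dV.

Compute the divergence:
    ∇ · F = ∂F_x/∂x + ∂F_y/∂y + ∂F_z/∂z = 17y^2 + 17z^2 + 17x^2 + 17z^2 + 17x^2 + 17y^2 = 34x^2 + 34y^2 + 34z^2.

In spherical coordinates, x = ρ sin(φ) cos(θ), y = ρ sin(φ) sin(θ), z = ρ cos(φ), dV = ρ^2 sin(φ) dρ dφ dθ, with 0 ≤ ρ ≤ 1, 0 ≤ φ ≤ π, 0 ≤ θ ≤ 2π.

The integrand, after substitution and multiplying by the volume element, becomes (34ρ^2) · ρ^2 sin(φ), so

    ∭_V (∇·F) dV = ∫_0^{2π} ∫_0^{π} ∫_0^{1} (34ρ^2) · ρ^2 sin(φ) dρ dφ dθ.

Inner (ρ from 0 to 1): 34sin(φ)/5.
Middle (φ from 0 to π): 68/5.
Outer (θ from 0 to 2π): 136π/5.

Therefore ∯_{∂V} F · n dS = 136π/5.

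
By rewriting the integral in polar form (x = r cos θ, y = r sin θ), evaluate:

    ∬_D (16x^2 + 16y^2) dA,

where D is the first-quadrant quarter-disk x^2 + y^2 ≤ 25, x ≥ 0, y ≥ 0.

The region D is 0 ≤ r ≤ 5, 0 ≤ θ ≤ π/2 in polar coordinates, where x = r cos(θ), y = r sin(θ), and dA = r dr dθ.

Under the substitution, the integrand becomes 16r^2, so

    ∬_D (16x^2 + 16y^2) dA = ∫_{0}^{π/2} ∫_{0}^{5} (16r^2) · r dr dθ.

Inner integral (in r): ∫_{0}^{5} (16r^2) · r dr = 2500.

Outer integral (in θ): ∫_{0}^{π/2} (2500) dθ = 1250π.

Therefore ∬_D (16x^2 + 16y^2) dA = 1250π.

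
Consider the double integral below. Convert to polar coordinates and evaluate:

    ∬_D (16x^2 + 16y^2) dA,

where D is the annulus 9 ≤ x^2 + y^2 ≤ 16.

The region D is 3 ≤ r ≤ 4, 0 ≤ θ ≤ 2π in polar coordinates, where x = r cos(θ), y = r sin(θ), and dA = r dr dθ.

Under the substitution, the integrand becomes 16r^2, so

    ∬_D (16x^2 + 16y^2) dA = ∫_{0}^{2π} ∫_{3}^{4} (16r^2) · r dr dθ.

Inner integral (in r): ∫_{3}^{4} (16r^2) · r dr = 700.

Outer integral (in θ): ∫_{0}^{2π} (700) dθ = 1400π.

Therefore ∬_D (16x^2 + 16y^2) dA = 1400π.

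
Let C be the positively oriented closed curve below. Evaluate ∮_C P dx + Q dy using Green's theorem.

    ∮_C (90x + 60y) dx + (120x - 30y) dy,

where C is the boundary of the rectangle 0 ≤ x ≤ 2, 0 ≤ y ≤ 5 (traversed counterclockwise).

Green's theorem converts the closed line integral into a double integral over the enclosed region D:

    ∮_C P dx + Q dy = ∬_D (∂Q/∂x - ∂P/∂y) dA.

Here P = 90x + 60y, Q = 120x - 30y, so

    ∂Q/∂x = 120,    ∂P/∂y = 60,
    ∂Q/∂x - ∂P/∂y = 60.

D is the region 0 ≤ x ≤ 2, 0 ≤ y ≤ 5. Evaluating the double integral:

    ∬_D (60) dA = ∫_0^{2} ∫_0^{5} (60) dy dx.

Inner (y from 0 to 5): 300.
Outer (x from 0 to 2): 600.

Therefore ∮_C P dx + Q dy = 600.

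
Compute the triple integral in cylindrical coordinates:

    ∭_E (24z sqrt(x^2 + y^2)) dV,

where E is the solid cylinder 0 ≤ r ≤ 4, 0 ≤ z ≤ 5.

In cylindrical coordinates, x = r cos(θ), y = r sin(θ), z = z, and dV = r dr dθ dz.

The integrand becomes 24r z, so

    ∭_E (24z sqrt(x^2 + y^2)) dV = ∫_{0}^{2π} ∫_{0}^{4} ∫_{0}^{5} (24r z) · r dz dr dθ.

Inner (z): 300r^2.
Middle (r from 0 to 4): 6400.
Outer (θ): 12800π.

Therefore the triple integral equals 12800π.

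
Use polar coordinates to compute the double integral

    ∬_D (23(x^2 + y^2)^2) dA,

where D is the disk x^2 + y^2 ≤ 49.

The region D is 0 ≤ r ≤ 7, 0 ≤ θ ≤ 2π in polar coordinates, where x = r cos(θ), y = r sin(θ), and dA = r dr dθ.

Under the substitution, the integrand becomes 23r^4, so

    ∬_D (23(x^2 + y^2)^2) dA = ∫_{0}^{2π} ∫_{0}^{7} (23r^4) · r dr dθ.

Inner integral (in r): ∫_{0}^{7} (23r^4) · r dr = 2705927/6.

Outer integral (in θ): ∫_{0}^{2π} (2705927/6) dθ = 2705927π/3.

Therefore ∬_D (23(x^2 + y^2)^2) dA = 2705927π/3.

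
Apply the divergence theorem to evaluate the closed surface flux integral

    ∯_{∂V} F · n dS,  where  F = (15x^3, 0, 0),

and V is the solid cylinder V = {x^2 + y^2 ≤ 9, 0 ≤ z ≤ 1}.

By the divergence theorem,

    ∯_{∂V} F · n dS = ∭_V (∇ · F) dV.

Compute the divergence:
    ∇ · F = ∂F_x/∂x + ∂F_y/∂y + ∂F_z/∂z = 45x^2 + 0 + 0 = 45x^2.

In cylindrical coordinates, x = r cos(θ), y = r sin(θ), z = z, dV = r dr dθ dz, with 0 ≤ r ≤ 3, 0 ≤ θ ≤ 2π, 0 ≤ z ≤ 1.

The integrand, after substitution and multiplying by the volume element, becomes (45r^2cos(θ)^2) · r, so

    ∭_V (∇·F) dV = ∫_0^{2π} ∫_0^{3} ∫_0^{1} (45r^2cos(θ)^2) · r dz dr dθ.

Inner (z from 0 to 1): 45r^3cos(θ)^2.
Middle (r from 0 to 3): 3645cos(θ)^2/4.
Outer (θ from 0 to 2π): 3645π/4.

Therefore ∯_{∂V} F · n dS = 3645π/4.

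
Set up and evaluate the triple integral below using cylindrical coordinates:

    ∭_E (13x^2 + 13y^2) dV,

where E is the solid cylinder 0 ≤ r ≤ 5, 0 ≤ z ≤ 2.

In cylindrical coordinates, x = r cos(θ), y = r sin(θ), z = z, and dV = r dr dθ dz.

The integrand becomes 13r^2, so

    ∭_E (13x^2 + 13y^2) dV = ∫_{0}^{2π} ∫_{0}^{5} ∫_{0}^{2} (13r^2) · r dz dr dθ.

Inner (z): 26r^3.
Middle (r from 0 to 5): 8125/2.
Outer (θ): 8125π.

Therefore the triple integral equals 8125π.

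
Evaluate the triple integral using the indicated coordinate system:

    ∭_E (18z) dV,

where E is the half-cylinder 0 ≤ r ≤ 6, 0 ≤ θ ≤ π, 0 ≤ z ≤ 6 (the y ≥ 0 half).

In cylindrical coordinates, x = r cos(θ), y = r sin(θ), z = z, and dV = r dr dθ dz.

The integrand becomes 18z, so

    ∭_E (18z) dV = ∫_{0}^{π} ∫_{0}^{6} ∫_{0}^{6} (18z) · r dz dr dθ.

Inner (z): 324r.
Middle (r from 0 to 6): 5832.
Outer (θ): 5832π.

Therefore the triple integral equals 5832π.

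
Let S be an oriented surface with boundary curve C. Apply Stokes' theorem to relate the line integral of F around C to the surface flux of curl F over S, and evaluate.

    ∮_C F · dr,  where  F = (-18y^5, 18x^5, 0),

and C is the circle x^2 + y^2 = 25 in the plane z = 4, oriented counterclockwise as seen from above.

Let S be the flat disk x^2 + y^2 ≤ 25 in the plane z = 4, with upward unit normal n̂ = ẑ. By Stokes' theorem,

    ∮_C F · dr = ∬_S (∇ × F) · n̂ dS = ∬_D (curl F)_z dA,

where D is the disk x^2 + y^2 ≤ 25.

Compute the curl of F = (-18y^5, 18x^5, 0):
    (∇ × F)_x = ∂F_z/∂y - ∂F_y/∂z = 0,
    (∇ × F)_y = ∂F_x/∂z - ∂F_z/∂x = 0,
    (∇ × F)_z = ∂F_y/∂x - ∂F_x/∂y = 90x^4 + 90y^4.

On z = 4, (curl F)_z = 90x^4 + 90y^4.

Convert to polar (x = r cos θ, y = r sin θ, dA = r dr dθ); the integrand becomes 90r^4(sin(θ)^4 + cos(θ)^4), so

    ∬_D (curl F)_z dA = ∫_0^{2π} ∫_0^{5} (90r^4(sin(θ)^4 + cos(θ)^4)) · r dr dθ.

Inner (r from 0 to 5): 234375sin(θ)^4 + 234375cos(θ)^4.
Outer (θ from 0 to 2π): 703125π/2.

Therefore ∮_C F · dr = 703125π/2.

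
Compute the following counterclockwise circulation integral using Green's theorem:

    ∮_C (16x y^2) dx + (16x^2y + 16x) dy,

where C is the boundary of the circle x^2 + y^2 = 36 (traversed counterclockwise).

Green's theorem converts the closed line integral into a double integral over the enclosed region D:

    ∮_C P dx + Q dy = ∬_D (∂Q/∂x - ∂P/∂y) dA.

Here P = 16x y^2, Q = 16x^2y + 16x, so

    ∂Q/∂x = 32x y + 16,    ∂P/∂y = 32x y,
    ∂Q/∂x - ∂P/∂y = 16.

D is the region x^2 + y^2 ≤ 36. Evaluating the double integral:

In polar coordinates (x = r cos θ, y = r sin θ, dA = r dr dθ) the integrand becomes 16, so

    ∬_D (16) dA = ∫_0^{2π} ∫_0^{6} (16) · r dr dθ.

Inner (r from 0 to 6): 288.
Outer (θ from 0 to 2π): 576π.

Therefore ∮_C P dx + Q dy = 576π.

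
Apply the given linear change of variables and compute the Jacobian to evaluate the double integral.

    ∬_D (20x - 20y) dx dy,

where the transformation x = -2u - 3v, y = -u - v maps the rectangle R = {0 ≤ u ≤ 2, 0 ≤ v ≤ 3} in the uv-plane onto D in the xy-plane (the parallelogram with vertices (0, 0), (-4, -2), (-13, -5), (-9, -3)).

Compute the Jacobian determinant of (x, y) with respect to (u, v):

    ∂(x,y)/∂(u,v) = | -2  -3 | = (-2)(-1) - (-3)(-1) = -1.
                   | -1  -1 |

Its absolute value is |J| = 1 (the area scaling factor).

Substituting x = -2u - 3v, y = -u - v into the integrand,

    20x - 20y → -20u - 40v,

so the integral becomes

    ∬_R (-20u - 40v) · |J| du dv = ∫_0^2 ∫_0^3 (-20u - 40v) dv du.

Inner (v): -60u - 180.
Outer (u): -480.

Therefore ∬_D (20x - 20y) dx dy = -480.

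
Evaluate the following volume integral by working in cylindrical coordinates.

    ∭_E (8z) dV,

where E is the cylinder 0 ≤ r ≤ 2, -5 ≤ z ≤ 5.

In cylindrical coordinates, x = r cos(θ), y = r sin(θ), z = z, and dV = r dr dθ dz.

The integrand becomes 8z, so

    ∭_E (8z) dV = ∫_{0}^{2π} ∫_{0}^{2} ∫_{-5}^{5} (8z) · r dz dr dθ.

Inner (z): 0.
Middle (r from 0 to 2): 0.
Outer (θ): 0.

Therefore the triple integral equals 0.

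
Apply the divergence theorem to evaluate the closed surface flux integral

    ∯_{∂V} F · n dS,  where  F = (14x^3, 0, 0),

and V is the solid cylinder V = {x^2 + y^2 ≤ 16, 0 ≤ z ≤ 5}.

By the divergence theorem,

    ∯_{∂V} F · n dS = ∭_V (∇ · F) dV.

Compute the divergence:
    ∇ · F = ∂F_x/∂x + ∂F_y/∂y + ∂F_z/∂z = 42x^2 + 0 + 0 = 42x^2.

In cylindrical coordinates, x = r cos(θ), y = r sin(θ), z = z, dV = r dr dθ dz, with 0 ≤ r ≤ 4, 0 ≤ θ ≤ 2π, 0 ≤ z ≤ 5.

The integrand, after substitution and multiplying by the volume element, becomes (42r^2cos(θ)^2) · r, so

    ∭_V (∇·F) dV = ∫_0^{2π} ∫_0^{4} ∫_0^{5} (42r^2cos(θ)^2) · r dz dr dθ.

Inner (z from 0 to 5): 210r^3cos(θ)^2.
Middle (r from 0 to 4): 13440cos(θ)^2.
Outer (θ from 0 to 2π): 13440π.

Therefore ∯_{∂V} F · n dS = 13440π.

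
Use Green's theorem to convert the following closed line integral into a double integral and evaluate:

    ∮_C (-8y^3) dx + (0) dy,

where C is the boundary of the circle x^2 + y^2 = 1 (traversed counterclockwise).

Green's theorem converts the closed line integral into a double integral over the enclosed region D:

    ∮_C P dx + Q dy = ∬_D (∂Q/∂x - ∂P/∂y) dA.

Here P = -8y^3, Q = 0, so

    ∂Q/∂x = 0,    ∂P/∂y = -24y^2,
    ∂Q/∂x - ∂P/∂y = 24y^2.

D is the region x^2 + y^2 ≤ 1. Evaluating the double integral:

In polar coordinates (x = r cos θ, y = r sin θ, dA = r dr dθ) the integrand becomes 24r^2sin(θ)^2, so

    ∬_D (24y^2) dA = ∫_0^{2π} ∫_0^{1} (24r^2sin(θ)^2) · r dr dθ.

Inner (r from 0 to 1): 6sin(θ)^2.
Outer (θ from 0 to 2π): 6π.

Therefore ∮_C P dx + Q dy = 6π.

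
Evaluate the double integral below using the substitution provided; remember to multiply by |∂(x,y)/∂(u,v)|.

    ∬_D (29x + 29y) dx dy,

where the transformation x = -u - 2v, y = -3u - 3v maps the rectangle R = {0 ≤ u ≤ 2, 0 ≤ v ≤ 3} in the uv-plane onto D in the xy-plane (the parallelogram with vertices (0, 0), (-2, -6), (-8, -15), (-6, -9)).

Compute the Jacobian determinant of (x, y) with respect to (u, v):

    ∂(x,y)/∂(u,v) = | -1  -2 | = (-1)(-3) - (-2)(-3) = -3.
                   | -3  -3 |

Its absolute value is |J| = 3 (the area scaling factor).

Substituting x = -u - 2v, y = -3u - 3v into the integrand,

    29x + 29y → -116u - 145v,

so the integral becomes

    ∬_R (-116u - 145v) · |J| du dv = ∫_0^2 ∫_0^3 (-348u - 435v) dv du.

Inner (v): -1044u - 3915/2.
Outer (u): -6003.

Therefore ∬_D (29x + 29y) dx dy = -6003.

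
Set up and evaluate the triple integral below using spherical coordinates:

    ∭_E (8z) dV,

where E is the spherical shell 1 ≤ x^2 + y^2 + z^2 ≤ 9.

In spherical coordinates, x = ρ sin(φ) cos(θ), y = ρ sin(φ) sin(θ), z = ρ cos(φ), and dV = ρ^2 sin(φ) dρ dφ dθ.

The integrand becomes 8ρ cos(φ), so

    ∭_E (8z) dV = ∫_{0}^{2π} ∫_{0}^{π} ∫_{1}^{3} (8ρ cos(φ)) · ρ^2 sin(φ) dρ dφ dθ.

Inner (ρ): 80sin(2φ).
Middle (φ): 0.
Outer (θ): 0.

Therefore the triple integral equals 0.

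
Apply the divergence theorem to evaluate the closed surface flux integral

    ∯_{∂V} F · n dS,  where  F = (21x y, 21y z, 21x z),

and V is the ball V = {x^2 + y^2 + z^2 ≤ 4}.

By the divergence theorem,

    ∯_{∂V} F · n dS = ∭_V (∇ · F) dV.

Compute the divergence:
    ∇ · F = ∂F_x/∂x + ∂F_y/∂y + ∂F_z/∂z = 21y + 21z + 21x = 21x + 21y + 21z.

In spherical coordinates, x = ρ sin(φ) cos(θ), y = ρ sin(φ) sin(θ), z = ρ cos(φ), dV = ρ^2 sin(φ) dρ dφ dθ, with 0 ≤ ρ ≤ 2, 0 ≤ φ ≤ π, 0 ≤ θ ≤ 2π.

The integrand, after substitution and multiplying by the volume element, becomes (21ρ (sqrt(2)sin(φ)sin(θ + π/4) + cos(φ))) · ρ^2 sin(φ), so

    ∭_V (∇·F) dV = ∫_0^{2π} ∫_0^{π} ∫_0^{2} (21ρ (sqrt(2)sin(φ)sin(θ + π/4) + cos(φ))) · ρ^2 sin(φ) dρ dφ dθ.

Inner (ρ from 0 to 2): 84(sqrt(2)sin(φ)sin(θ + π/4) + cos(φ))sin(φ).
Middle (φ from 0 to π): 42sqrt(2)π sin(θ + π/4).
Outer (θ from 0 to 2π): 0.

Therefore ∯_{∂V} F · n dS = 0.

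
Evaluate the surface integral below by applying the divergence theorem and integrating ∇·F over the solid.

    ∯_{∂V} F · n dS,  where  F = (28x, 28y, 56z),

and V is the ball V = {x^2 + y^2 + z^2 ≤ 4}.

By the divergence theorem,

    ∯_{∂V} F · n dS = ∭_V (∇ · F) dV.

Compute the divergence:
    ∇ · F = ∂F_x/∂x + ∂F_y/∂y + ∂F_z/∂z = 28 + 28 + 56 = 112.

In spherical coordinates, x = ρ sin(φ) cos(θ), y = ρ sin(φ) sin(θ), z = ρ cos(φ), dV = ρ^2 sin(φ) dρ dφ dθ, with 0 ≤ ρ ≤ 2, 0 ≤ φ ≤ π, 0 ≤ θ ≤ 2π.

The integrand, after substitution and multiplying by the volume element, becomes (112) · ρ^2 sin(φ), so

    ∭_V (∇·F) dV = ∫_0^{2π} ∫_0^{π} ∫_0^{2} (112) · ρ^2 sin(φ) dρ dφ dθ.

Inner (ρ from 0 to 2): 896sin(φ)/3.
Middle (φ from 0 to π): 1792/3.
Outer (θ from 0 to 2π): 3584π/3.

Therefore ∯_{∂V} F · n dS = 3584π/3.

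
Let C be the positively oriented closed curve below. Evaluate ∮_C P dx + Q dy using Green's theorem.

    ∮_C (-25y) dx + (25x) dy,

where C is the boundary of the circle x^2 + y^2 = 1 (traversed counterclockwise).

Green's theorem converts the closed line integral into a double integral over the enclosed region D:

    ∮_C P dx + Q dy = ∬_D (∂Q/∂x - ∂P/∂y) dA.

Here P = -25y, Q = 25x, so

    ∂Q/∂x = 25,    ∂P/∂y = -25,
    ∂Q/∂x - ∂P/∂y = 50.

D is the region x^2 + y^2 ≤ 1. Evaluating the double integral:

In polar coordinates (x = r cos θ, y = r sin θ, dA = r dr dθ) the integrand becomes 50, so

    ∬_D (50) dA = ∫_0^{2π} ∫_0^{1} (50) · r dr dθ.

Inner (r from 0 to 1): 25.
Outer (θ from 0 to 2π): 50π.

Therefore ∮_C P dx + Q dy = 50π.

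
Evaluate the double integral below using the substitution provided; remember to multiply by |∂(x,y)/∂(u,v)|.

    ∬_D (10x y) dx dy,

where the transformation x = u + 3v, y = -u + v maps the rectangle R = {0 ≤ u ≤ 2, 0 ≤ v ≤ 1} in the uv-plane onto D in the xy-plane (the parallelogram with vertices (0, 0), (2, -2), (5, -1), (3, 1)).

Compute the Jacobian determinant of (x, y) with respect to (u, v):

    ∂(x,y)/∂(u,v) = | 1  3 | = (1)(1) - (3)(-1) = 4.
                   | -1  1 |

Its absolute value is |J| = 4 (the area scaling factor).

Substituting x = u + 3v, y = -u + v into the integrand,

    10x y → -10u^2 - 20u v + 30v^2,

so the integral becomes

    ∬_R (-10u^2 - 20u v + 30v^2) · |J| du dv = ∫_0^2 ∫_0^1 (-40u^2 - 80u v + 120v^2) dv du.

Inner (v): -40u^2 - 40u + 40.
Outer (u): -320/3.

Therefore ∬_D (10x y) dx dy = -320/3.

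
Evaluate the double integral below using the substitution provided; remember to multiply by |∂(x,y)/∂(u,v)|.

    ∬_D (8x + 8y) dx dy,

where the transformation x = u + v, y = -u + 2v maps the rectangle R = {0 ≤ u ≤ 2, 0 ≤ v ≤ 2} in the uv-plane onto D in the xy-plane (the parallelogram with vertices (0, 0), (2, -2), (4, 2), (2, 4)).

Compute the Jacobian determinant of (x, y) with respect to (u, v):

    ∂(x,y)/∂(u,v) = | 1  1 | = (1)(2) - (1)(-1) = 3.
                   | -1  2 |

Its absolute value is |J| = 3 (the area scaling factor).

Substituting x = u + v, y = -u + 2v into the integrand,

    8x + 8y → 24v,

so the integral becomes

    ∬_R (24v) · |J| du dv = ∫_0^2 ∫_0^2 (72v) dv du.

Inner (v): 144.
Outer (u): 288.

Therefore ∬_D (8x + 8y) dx dy = 288.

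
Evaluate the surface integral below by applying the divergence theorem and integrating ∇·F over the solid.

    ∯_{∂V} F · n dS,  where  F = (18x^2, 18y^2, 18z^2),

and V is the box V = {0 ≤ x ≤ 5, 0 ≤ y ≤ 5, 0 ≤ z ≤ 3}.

By the divergence theorem,

    ∯_{∂V} F · n dS = ∭_V (∇ · F) dV.

Compute the divergence:
    ∇ · F = ∂F_x/∂x + ∂F_y/∂y + ∂F_z/∂z = 36x + 36y + 36z.

V is a rectangular box, so dV = dx dy dz with 0 ≤ x ≤ 5, 0 ≤ y ≤ 5, 0 ≤ z ≤ 3.

Integrate (36x + 36y + 36z) over V as an iterated integral:

    ∭_V (∇·F) dV = ∫_0^{5} ∫_0^{5} ∫_0^{3} (36x + 36y + 36z) dz dy dx.

Inner (z from 0 to 3): 108x + 108y + 162.
Middle (y from 0 to 5): 540x + 2160.
Outer (x from 0 to 5): 17550.

Therefore ∯_{∂V} F · n dS = 17550.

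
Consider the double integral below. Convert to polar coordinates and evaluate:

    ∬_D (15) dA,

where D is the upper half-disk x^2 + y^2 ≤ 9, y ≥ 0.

The region D is 0 ≤ r ≤ 3, 0 ≤ θ ≤ π in polar coordinates, where x = r cos(θ), y = r sin(θ), and dA = r dr dθ.

Under the substitution, the integrand becomes 15, so

    ∬_D (15) dA = ∫_{0}^{π} ∫_{0}^{3} (15) · r dr dθ.

Inner integral (in r): ∫_{0}^{3} (15) · r dr = 135/2.

Outer integral (in θ): ∫_{0}^{π} (135/2) dθ = 135π/2.

Therefore ∬_D (15) dA = 135π/2.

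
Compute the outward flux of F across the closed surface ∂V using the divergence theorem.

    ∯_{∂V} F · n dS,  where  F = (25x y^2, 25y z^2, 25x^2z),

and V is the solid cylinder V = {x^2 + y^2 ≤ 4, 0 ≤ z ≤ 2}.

By the divergence theorem,

    ∯_{∂V} F · n dS = ∭_V (∇ · F) dV.

Compute the divergence:
    ∇ · F = ∂F_x/∂x + ∂F_y/∂y + ∂F_z/∂z = 25y^2 + 25z^2 + 25x^2 = 25x^2 + 25y^2 + 25z^2.

In cylindrical coordinates, x = r cos(θ), y = r sin(θ), z = z, dV = r dr dθ dz, with 0 ≤ r ≤ 2, 0 ≤ θ ≤ 2π, 0 ≤ z ≤ 2.

The integrand, after substitution and multiplying by the volume element, becomes (25r^2 + 25z^2) · r, so

    ∭_V (∇·F) dV = ∫_0^{2π} ∫_0^{2} ∫_0^{2} (25r^2 + 25z^2) · r dz dr dθ.

Inner (z from 0 to 2): 50r (r^2 + 4/3).
Middle (r from 0 to 2): 1000/3.
Outer (θ from 0 to 2π): 2000π/3.

Therefore ∯_{∂V} F · n dS = 2000π/3.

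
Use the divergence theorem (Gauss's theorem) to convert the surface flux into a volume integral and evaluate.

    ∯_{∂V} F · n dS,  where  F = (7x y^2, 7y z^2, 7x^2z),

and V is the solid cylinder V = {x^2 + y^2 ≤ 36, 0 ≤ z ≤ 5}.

By the divergence theorem,

    ∯_{∂V} F · n dS = ∭_V (∇ · F) dV.

Compute the divergence:
    ∇ · F = ∂F_x/∂x + ∂F_y/∂y + ∂F_z/∂z = 7y^2 + 7z^2 + 7x^2 = 7x^2 + 7y^2 + 7z^2.

In cylindrical coordinates, x = r cos(θ), y = r sin(θ), z = z, dV = r dr dθ dz, with 0 ≤ r ≤ 6, 0 ≤ θ ≤ 2π, 0 ≤ z ≤ 5.

The integrand, after substitution and multiplying by the volume element, becomes (7r^2 + 7z^2) · r, so

    ∭_V (∇·F) dV = ∫_0^{2π} ∫_0^{6} ∫_0^{5} (7r^2 + 7z^2) · r dz dr dθ.

Inner (z from 0 to 5): 35r (r^2 + 25/3).
Middle (r from 0 to 6): 16590.
Outer (θ from 0 to 2π): 33180π.

Therefore ∯_{∂V} F · n dS = 33180π.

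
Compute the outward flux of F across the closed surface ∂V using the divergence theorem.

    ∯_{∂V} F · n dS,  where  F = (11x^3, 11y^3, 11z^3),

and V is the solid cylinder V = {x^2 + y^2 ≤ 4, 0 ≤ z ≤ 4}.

By the divergence theorem,

    ∯_{∂V} F · n dS = ∭_V (∇ · F) dV.

Compute the divergence:
    ∇ · F = ∂F_x/∂x + ∂F_y/∂y + ∂F_z/∂z = 33x^2 + 33y^2 + 33z^2.

In cylindrical coordinates, x = r cos(θ), y = r sin(θ), z = z, dV = r dr dθ dz, with 0 ≤ r ≤ 2, 0 ≤ θ ≤ 2π, 0 ≤ z ≤ 4.

The integrand, after substitution and multiplying by the volume element, becomes (33r^2 + 33z^2) · r, so

    ∭_V (∇·F) dV = ∫_0^{2π} ∫_0^{2} ∫_0^{4} (33r^2 + 33z^2) · r dz dr dθ.

Inner (z from 0 to 4): 132r^3 + 704r.
Middle (r from 0 to 2): 1936.
Outer (θ from 0 to 2π): 3872π.

Therefore ∯_{∂V} F · n dS = 3872π.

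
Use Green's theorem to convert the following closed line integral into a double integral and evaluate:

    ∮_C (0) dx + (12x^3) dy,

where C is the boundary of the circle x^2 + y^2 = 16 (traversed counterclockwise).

Green's theorem converts the closed line integral into a double integral over the enclosed region D:

    ∮_C P dx + Q dy = ∬_D (∂Q/∂x - ∂P/∂y) dA.

Here P = 0, Q = 12x^3, so

    ∂Q/∂x = 36x^2,    ∂P/∂y = 0,
    ∂Q/∂x - ∂P/∂y = 36x^2.

D is the region x^2 + y^2 ≤ 16. Evaluating the double integral:

In polar coordinates (x = r cos θ, y = r sin θ, dA = r dr dθ) the integrand becomes 36r^2cos(θ)^2, so

    ∬_D (36x^2) dA = ∫_0^{2π} ∫_0^{4} (36r^2cos(θ)^2) · r dr dθ.

Inner (r from 0 to 4): 2304cos(θ)^2.
Outer (θ from 0 to 2π): 2304π.

Therefore ∮_C P dx + Q dy = 2304π.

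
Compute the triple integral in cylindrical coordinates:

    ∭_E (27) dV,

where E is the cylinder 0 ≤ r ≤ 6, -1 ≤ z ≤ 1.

In cylindrical coordinates, x = r cos(θ), y = r sin(θ), z = z, and dV = r dr dθ dz.

The integrand becomes 27, so

    ∭_E (27) dV = ∫_{0}^{2π} ∫_{0}^{6} ∫_{-1}^{1} (27) · r dz dr dθ.

Inner (z): 54r.
Middle (r from 0 to 6): 972.
Outer (θ): 1944π.

Therefore the triple integral equals 1944π.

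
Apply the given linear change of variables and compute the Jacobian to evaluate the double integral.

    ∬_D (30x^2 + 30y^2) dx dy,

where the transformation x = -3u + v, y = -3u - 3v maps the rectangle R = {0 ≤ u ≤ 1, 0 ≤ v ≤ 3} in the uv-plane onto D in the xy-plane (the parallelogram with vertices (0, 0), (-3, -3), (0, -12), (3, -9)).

Compute the Jacobian determinant of (x, y) with respect to (u, v):

    ∂(x,y)/∂(u,v) = | -3  1 | = (-3)(-3) - (1)(-3) = 12.
                   | -3  -3 |

Its absolute value is |J| = 12 (the area scaling factor).

Substituting x = -3u + v, y = -3u - 3v into the integrand,

    30x^2 + 30y^2 → 540u^2 + 360u v + 300v^2,

so the integral becomes

    ∬_R (540u^2 + 360u v + 300v^2) · |J| du dv = ∫_0^1 ∫_0^3 (6480u^2 + 4320u v + 3600v^2) dv du.

Inner (v): 19440u^2 + 19440u + 32400.
Outer (u): 48600.

Therefore ∬_D (30x^2 + 30y^2) dx dy = 48600.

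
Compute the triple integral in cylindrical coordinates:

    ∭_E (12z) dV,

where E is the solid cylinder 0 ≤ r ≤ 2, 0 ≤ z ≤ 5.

In cylindrical coordinates, x = r cos(θ), y = r sin(θ), z = z, and dV = r dr dθ dz.

The integrand becomes 12z, so

    ∭_E (12z) dV = ∫_{0}^{2π} ∫_{0}^{2} ∫_{0}^{5} (12z) · r dz dr dθ.

Inner (z): 150r.
Middle (r from 0 to 2): 300.
Outer (θ): 600π.

Therefore the triple integral equals 600π.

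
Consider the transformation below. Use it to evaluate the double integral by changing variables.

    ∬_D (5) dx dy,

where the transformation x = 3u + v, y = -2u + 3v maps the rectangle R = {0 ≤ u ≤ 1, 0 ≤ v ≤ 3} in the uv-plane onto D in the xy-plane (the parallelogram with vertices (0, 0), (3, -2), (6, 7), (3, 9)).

Compute the Jacobian determinant of (x, y) with respect to (u, v):

    ∂(x,y)/∂(u,v) = | 3  1 | = (3)(3) - (1)(-2) = 11.
                   | -2  3 |

Its absolute value is |J| = 11 (the area scaling factor).

Substituting x = 3u + v, y = -2u + 3v into the integrand,

    5 → 5,

so the integral becomes

    ∬_R (5) · |J| du dv = ∫_0^1 ∫_0^3 (55) dv du.

Inner (v): 165.
Outer (u): 165.

Therefore ∬_D (5) dx dy = 165.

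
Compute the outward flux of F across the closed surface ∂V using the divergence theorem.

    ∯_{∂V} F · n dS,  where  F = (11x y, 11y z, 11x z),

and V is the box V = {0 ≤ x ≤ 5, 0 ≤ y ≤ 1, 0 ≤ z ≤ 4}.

By the divergence theorem,

    ∯_{∂V} F · n dS = ∭_V (∇ · F) dV.

Compute the divergence:
    ∇ · F = ∂F_x/∂x + ∂F_y/∂y + ∂F_z/∂z = 11y + 11z + 11x = 11x + 11y + 11z.

V is a rectangular box, so dV = dx dy dz with 0 ≤ x ≤ 5, 0 ≤ y ≤ 1, 0 ≤ z ≤ 4.

Integrate (11x + 11y + 11z) over V as an iterated integral:

    ∭_V (∇·F) dV = ∫_0^{5} ∫_0^{1} ∫_0^{4} (11x + 11y + 11z) dz dy dx.

Inner (z from 0 to 4): 44x + 44y + 88.
Middle (y from 0 to 1): 44x + 110.
Outer (x from 0 to 5): 1100.

Therefore ∯_{∂V} F · n dS = 1100.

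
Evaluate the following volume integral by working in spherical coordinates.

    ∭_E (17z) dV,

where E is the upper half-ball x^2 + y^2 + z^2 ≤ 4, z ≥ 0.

In spherical coordinates, x = ρ sin(φ) cos(θ), y = ρ sin(φ) sin(θ), z = ρ cos(φ), and dV = ρ^2 sin(φ) dρ dφ dθ.

The integrand becomes 17ρ cos(φ), so

    ∭_E (17z) dV = ∫_{0}^{2π} ∫_{0}^{π/2} ∫_{0}^{2} (17ρ cos(φ)) · ρ^2 sin(φ) dρ dφ dθ.

Inner (ρ): 34sin(2φ).
Middle (φ): 34.
Outer (θ): 68π.

Therefore the triple integral equals 68π.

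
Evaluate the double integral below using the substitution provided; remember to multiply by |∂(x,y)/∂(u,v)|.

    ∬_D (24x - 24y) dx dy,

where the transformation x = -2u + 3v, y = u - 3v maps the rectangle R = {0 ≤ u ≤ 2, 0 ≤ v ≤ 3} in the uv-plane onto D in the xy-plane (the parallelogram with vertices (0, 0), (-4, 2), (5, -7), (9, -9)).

Compute the Jacobian determinant of (x, y) with respect to (u, v):

    ∂(x,y)/∂(u,v) = | -2  3 | = (-2)(-3) - (3)(1) = 3.
                   | 1  -3 |

Its absolute value is |J| = 3 (the area scaling factor).

Substituting x = -2u + 3v, y = u - 3v into the integrand,

    24x - 24y → -72u + 144v,

so the integral becomes

    ∬_R (-72u + 144v) · |J| du dv = ∫_0^2 ∫_0^3 (-216u + 432v) dv du.

Inner (v): 1944 - 648u.
Outer (u): 2592.

Therefore ∬_D (24x - 24y) dx dy = 2592.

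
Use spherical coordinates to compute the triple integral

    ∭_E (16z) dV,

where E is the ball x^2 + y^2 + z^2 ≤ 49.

In spherical coordinates, x = ρ sin(φ) cos(θ), y = ρ sin(φ) sin(θ), z = ρ cos(φ), and dV = ρ^2 sin(φ) dρ dφ dθ.

The integrand becomes 16ρ cos(φ), so

    ∭_E (16z) dV = ∫_{0}^{2π} ∫_{0}^{π} ∫_{0}^{7} (16ρ cos(φ)) · ρ^2 sin(φ) dρ dφ dθ.

Inner (ρ): 4802sin(2φ).
Middle (φ): 0.
Outer (θ): 0.

Therefore the triple integral equals 0.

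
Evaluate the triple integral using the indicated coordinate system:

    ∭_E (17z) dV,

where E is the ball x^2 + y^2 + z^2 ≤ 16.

In spherical coordinates, x = ρ sin(φ) cos(θ), y = ρ sin(φ) sin(θ), z = ρ cos(φ), and dV = ρ^2 sin(φ) dρ dφ dθ.

The integrand becomes 17ρ cos(φ), so

    ∭_E (17z) dV = ∫_{0}^{2π} ∫_{0}^{π} ∫_{0}^{4} (17ρ cos(φ)) · ρ^2 sin(φ) dρ dφ dθ.

Inner (ρ): 544sin(2φ).
Middle (φ): 0.
Outer (θ): 0.

Therefore the triple integral equals 0.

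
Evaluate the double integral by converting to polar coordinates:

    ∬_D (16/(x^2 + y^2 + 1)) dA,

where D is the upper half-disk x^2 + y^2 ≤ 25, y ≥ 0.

The region D is 0 ≤ r ≤ 5, 0 ≤ θ ≤ π in polar coordinates, where x = r cos(θ), y = r sin(θ), and dA = r dr dθ.

Under the substitution, the integrand becomes 16/(r^2 + 1), so

    ∬_D (16/(x^2 + y^2 + 1)) dA = ∫_{0}^{π} ∫_{0}^{5} (16/(r^2 + 1)) · r dr dθ.

Inner integral (in r): ∫_{0}^{5} (16/(r^2 + 1)) · r dr = log(208827064576).

Outer integral (in θ): ∫_{0}^{π} (log(208827064576)) dθ = log(208827064576^π).

Therefore ∬_D (16/(x^2 + y^2 + 1)) dA = log(208827064576^π).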